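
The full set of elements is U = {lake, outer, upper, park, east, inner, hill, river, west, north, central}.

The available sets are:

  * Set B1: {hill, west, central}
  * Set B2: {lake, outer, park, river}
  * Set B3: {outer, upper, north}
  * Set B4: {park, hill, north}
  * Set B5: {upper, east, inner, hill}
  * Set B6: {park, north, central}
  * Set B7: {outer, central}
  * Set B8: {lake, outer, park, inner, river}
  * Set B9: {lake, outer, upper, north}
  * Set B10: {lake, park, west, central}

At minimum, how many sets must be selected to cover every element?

Take {B5, B8, B9, B10}. Their union is {lake, outer, upper, park, east, inner, hill, river, west, north, central}, which is all 11 elements.
No 3 of the 10 sets cover everything (all 120 combinations miss at least one element), so 4 is optimal.

4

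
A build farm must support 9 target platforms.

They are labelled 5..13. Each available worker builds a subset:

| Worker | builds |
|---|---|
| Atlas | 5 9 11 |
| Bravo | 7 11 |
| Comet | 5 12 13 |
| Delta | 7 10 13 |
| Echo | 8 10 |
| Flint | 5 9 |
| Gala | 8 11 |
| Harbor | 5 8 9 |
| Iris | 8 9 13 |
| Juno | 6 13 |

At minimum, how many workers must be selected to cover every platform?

Comet and Delta and Gala and Harbor and Juno together: Comet ∪ Delta ∪ Gala ∪ Harbor ∪ Juno = {5, 6, 7, 8, 9, 10, 11, 12, 13} — every platform is covered.
No 4 of the 10 workers cover everything (all 210 combinations miss at least one platform), so 5 is optimal.

5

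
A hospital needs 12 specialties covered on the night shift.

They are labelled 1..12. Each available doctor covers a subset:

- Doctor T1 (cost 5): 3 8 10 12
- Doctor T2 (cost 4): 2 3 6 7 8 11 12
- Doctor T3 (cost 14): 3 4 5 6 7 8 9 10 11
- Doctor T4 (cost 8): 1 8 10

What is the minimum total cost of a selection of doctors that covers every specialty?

T2, T3, T4 together cover every specialty (T2 ∪ T3 ∪ T4 = {1, 2, 3, 4, 5, 6, 7, 8, 9, 10, 11, 12}); total cost 4 + 14 + 8 = 26.
No covering selection has total cost below 26.

26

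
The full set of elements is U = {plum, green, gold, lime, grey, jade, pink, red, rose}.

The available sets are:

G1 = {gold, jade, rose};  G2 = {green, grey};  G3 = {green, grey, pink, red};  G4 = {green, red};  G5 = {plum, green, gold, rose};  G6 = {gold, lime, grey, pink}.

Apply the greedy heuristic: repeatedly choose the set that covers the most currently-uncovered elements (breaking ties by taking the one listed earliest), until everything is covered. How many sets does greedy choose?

4

Greedy: pick G3 (covers 4 new) → pick G1 (covers 3 new) → pick G5 (covers 1 new) → pick G6 (covers 1 new). Total picks: 4.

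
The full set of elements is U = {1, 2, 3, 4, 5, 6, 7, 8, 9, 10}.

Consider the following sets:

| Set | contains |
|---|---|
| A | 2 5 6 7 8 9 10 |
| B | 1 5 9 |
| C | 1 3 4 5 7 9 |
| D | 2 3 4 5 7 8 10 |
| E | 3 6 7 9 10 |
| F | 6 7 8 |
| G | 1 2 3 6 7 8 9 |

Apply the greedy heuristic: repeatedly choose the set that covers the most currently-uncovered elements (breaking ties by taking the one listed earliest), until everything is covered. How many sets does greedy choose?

2

Greedy: pick A (covers 7 new) → pick C (covers 3 new). Total picks: 2.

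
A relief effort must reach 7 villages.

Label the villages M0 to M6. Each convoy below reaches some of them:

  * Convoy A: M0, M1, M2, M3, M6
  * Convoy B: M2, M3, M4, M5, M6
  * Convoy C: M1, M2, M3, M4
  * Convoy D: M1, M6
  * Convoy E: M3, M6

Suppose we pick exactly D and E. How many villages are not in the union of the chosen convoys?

Union of D, E = {M1, M3, M6}.
Not covered: M0, M2, M4, M5 — 4 villages.

4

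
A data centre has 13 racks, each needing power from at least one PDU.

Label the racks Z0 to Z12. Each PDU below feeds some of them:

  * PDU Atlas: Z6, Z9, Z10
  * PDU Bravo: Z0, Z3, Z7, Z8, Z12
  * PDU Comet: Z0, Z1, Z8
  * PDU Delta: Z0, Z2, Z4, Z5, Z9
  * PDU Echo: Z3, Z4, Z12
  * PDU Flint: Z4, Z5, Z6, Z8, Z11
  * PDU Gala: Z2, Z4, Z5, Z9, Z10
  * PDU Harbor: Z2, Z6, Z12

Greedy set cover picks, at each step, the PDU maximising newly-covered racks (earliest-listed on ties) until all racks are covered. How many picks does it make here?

4

Greedy: pick Bravo (covers 5 new) → pick Gala (covers 5 new) → pick Flint (covers 2 new) → pick Comet (covers 1 new). Total picks: 4.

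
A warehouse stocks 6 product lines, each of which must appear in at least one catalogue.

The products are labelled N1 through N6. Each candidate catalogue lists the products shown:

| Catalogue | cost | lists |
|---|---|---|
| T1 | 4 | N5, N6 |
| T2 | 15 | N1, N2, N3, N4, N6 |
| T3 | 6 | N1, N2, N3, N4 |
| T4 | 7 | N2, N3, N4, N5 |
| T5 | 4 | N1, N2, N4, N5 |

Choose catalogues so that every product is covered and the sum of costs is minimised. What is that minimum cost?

10

T1, T3 together cover every product (T1 ∪ T3 = {N1, N2, N3, N4, N5, N6}); total cost 4 + 6 = 10.
The greedy pick T5, T1, T3 costs 14; no covering selection beats 10.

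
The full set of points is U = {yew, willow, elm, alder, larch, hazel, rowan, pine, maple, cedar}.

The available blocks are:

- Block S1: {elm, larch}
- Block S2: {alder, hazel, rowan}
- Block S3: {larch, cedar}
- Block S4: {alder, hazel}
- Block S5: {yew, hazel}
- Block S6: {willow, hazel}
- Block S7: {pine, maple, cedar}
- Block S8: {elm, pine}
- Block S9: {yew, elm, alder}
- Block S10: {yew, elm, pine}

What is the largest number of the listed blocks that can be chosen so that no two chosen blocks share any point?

3

S2, S3, S8 are pairwise disjoint (S2={alder,hazel,rowan}; S3={larch,cedar}; S8={elm,pine}).
Every remaining block overlaps one of these, and no 4 of the listed blocks are pairwise disjoint, so 3 is the maximum.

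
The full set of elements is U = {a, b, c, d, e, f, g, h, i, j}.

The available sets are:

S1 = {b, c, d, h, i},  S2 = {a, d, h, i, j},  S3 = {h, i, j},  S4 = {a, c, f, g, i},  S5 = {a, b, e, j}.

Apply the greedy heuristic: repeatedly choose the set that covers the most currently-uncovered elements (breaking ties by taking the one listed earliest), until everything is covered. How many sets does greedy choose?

3

Greedy: pick S1 (covers 5 new) → pick S4 (covers 3 new) → pick S5 (covers 2 new). Total picks: 3.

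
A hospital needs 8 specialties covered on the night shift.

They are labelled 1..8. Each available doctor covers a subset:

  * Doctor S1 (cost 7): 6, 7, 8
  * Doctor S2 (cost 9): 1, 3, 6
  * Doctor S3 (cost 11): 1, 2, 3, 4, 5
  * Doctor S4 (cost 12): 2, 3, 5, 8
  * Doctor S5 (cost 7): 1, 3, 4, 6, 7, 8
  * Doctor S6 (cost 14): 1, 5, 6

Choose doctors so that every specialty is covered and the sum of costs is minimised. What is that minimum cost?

S1, S3 together cover every specialty (S1 ∪ S3 = {1, 2, 3, 4, 5, 6, 7, 8}); total cost 7 + 11 = 18.
No covering selection has total cost below 18.

18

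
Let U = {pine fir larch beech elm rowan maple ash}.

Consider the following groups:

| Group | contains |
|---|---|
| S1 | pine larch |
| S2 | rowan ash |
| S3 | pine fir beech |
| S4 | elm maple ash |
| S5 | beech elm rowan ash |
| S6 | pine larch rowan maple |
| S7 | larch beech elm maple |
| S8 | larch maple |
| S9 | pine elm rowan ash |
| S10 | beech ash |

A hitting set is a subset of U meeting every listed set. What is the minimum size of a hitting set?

3

The 3 items {fir, larch, ash} hit every group.
The groups S2, S3, S8 are pairwise disjoint, so any hitting set needs a separate item for each — at least 3. Hence 3 is optimal.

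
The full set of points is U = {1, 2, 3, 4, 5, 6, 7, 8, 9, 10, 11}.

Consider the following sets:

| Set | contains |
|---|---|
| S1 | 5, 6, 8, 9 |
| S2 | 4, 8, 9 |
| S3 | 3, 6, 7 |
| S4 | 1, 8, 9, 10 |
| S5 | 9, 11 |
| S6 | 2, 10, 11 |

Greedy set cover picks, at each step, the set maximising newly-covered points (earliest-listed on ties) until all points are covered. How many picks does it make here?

Greedy: pick S1 (covers 4 new) → pick S6 (covers 3 new) → pick S3 (covers 2 new) → pick S2 (covers 1 new) → pick S4 (covers 1 new). Total picks: 5.

5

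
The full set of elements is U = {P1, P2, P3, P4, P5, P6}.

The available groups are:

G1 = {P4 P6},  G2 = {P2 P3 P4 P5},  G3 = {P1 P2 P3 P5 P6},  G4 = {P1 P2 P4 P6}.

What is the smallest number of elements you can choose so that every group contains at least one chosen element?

Take H = {P4, P6}. Each listed group contains at least one of these, so H is a hitting set of size 2.
No single element lies in every group, so at least 2 are needed and 2 is optimal.

2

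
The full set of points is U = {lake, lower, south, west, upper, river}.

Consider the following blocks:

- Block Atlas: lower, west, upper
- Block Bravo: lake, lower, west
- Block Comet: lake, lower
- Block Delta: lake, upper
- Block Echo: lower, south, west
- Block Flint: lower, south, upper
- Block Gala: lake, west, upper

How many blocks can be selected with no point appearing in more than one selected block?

Delta, Echo are pairwise disjoint (Delta={lake,upper}; Echo={lower,south,west}).
Every remaining block overlaps one of these, and no 3 of the listed blocks are pairwise disjoint, so 2 is the maximum.

2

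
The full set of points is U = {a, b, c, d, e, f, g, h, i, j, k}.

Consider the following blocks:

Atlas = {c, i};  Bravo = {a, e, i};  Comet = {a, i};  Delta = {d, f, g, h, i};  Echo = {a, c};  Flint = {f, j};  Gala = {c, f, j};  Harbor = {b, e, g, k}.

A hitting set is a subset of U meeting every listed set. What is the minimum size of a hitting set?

4

Take T = {a, b, i, j}. Each listed block contains at least one of these, so T is a hitting set of size 4.
No choice of 3 points meets every block, so 4 is the minimum.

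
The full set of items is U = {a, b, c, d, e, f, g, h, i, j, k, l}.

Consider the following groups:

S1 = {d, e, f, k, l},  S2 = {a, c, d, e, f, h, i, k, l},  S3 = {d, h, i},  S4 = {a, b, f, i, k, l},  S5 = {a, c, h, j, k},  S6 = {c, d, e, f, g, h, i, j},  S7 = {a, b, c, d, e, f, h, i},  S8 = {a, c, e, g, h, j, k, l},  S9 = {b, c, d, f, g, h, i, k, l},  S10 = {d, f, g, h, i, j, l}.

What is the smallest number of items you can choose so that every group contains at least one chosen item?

2

The 2 items {f, h} hit every group.
No single item lies in every group, so at least 2 are needed and 2 is optimal.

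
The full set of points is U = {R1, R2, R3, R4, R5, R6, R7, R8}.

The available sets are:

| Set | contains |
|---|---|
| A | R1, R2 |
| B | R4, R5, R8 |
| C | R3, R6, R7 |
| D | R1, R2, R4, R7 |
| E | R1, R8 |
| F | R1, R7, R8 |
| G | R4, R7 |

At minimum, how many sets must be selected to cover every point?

A and B and C together: A ∪ B ∪ C = {R1, R2, R3, R4, R5, R6, R7, R8} — every point is covered.
Only C contains R3, so C is forced; the remaining 5 points need at least 2 more sets (each remaining set adds at most 3) — so at least 3 sets are needed, and 3 is optimal.

3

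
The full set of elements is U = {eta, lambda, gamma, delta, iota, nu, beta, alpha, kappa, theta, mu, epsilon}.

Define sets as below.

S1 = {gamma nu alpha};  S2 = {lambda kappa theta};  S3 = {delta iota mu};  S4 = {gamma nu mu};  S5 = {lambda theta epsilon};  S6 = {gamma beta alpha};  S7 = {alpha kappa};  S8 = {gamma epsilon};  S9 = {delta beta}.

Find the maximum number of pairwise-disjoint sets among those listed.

4

S4, S5, S7, S9 are pairwise disjoint (S4={gamma,nu,mu}; S5={lambda,theta,epsilon}; S7={alpha,kappa}; S9={delta,beta}).
Every remaining set overlaps one of these, and no 5 of the listed sets are pairwise disjoint, so 4 is the maximum.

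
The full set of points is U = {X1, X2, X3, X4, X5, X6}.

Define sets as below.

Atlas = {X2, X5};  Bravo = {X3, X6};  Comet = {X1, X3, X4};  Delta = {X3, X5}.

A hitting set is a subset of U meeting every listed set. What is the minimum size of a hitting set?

2

Take H = {X2, X3}. Each listed set contains at least one of these, so H is a hitting set of size 2.
The sets Atlas, Bravo are pairwise disjoint, so any hitting set needs a separate point for each — at least 2. Hence 2 is optimal.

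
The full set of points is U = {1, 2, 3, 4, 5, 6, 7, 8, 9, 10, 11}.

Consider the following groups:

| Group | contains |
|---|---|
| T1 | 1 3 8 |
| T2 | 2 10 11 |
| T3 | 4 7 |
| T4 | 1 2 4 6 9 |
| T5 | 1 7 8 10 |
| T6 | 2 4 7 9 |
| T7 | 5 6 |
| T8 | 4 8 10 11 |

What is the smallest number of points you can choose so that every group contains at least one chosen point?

4

H = {2, 6, 7, 8} meets every group (each contains at least one member of H), and |H| = 4.
The groups T1, T2, T3, T7 are pairwise disjoint, so any hitting set needs a separate point for each — at least 4. Hence 4 is optimal.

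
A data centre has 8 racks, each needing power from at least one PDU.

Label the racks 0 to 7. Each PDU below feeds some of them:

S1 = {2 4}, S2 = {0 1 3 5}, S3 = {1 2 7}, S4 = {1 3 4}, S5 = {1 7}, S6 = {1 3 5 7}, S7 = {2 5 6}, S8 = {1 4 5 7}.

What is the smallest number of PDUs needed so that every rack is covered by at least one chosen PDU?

S2 and S7 and S8 together: S2 ∪ S7 ∪ S8 = {0, 1, 2, 3, 4, 5, 6, 7} — every rack is covered.
Only S2 contains 0, so S2 is forced; the remaining 4 racks need at least 2 more PDUs (each remaining PDU adds at most 2) — so at least 3 PDUs are needed, and 3 is optimal.

3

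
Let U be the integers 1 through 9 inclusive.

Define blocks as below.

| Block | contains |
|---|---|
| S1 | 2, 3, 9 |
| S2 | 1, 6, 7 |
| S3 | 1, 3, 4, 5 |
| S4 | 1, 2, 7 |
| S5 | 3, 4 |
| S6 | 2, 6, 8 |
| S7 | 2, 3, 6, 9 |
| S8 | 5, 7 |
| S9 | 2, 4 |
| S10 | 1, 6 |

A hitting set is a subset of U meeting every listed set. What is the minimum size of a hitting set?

4

Take H = {1, 2, 3, 5}. Each listed block contains at least one of these, so H is a hitting set of size 4.
No choice of 3 points meets every block, so 4 is the minimum.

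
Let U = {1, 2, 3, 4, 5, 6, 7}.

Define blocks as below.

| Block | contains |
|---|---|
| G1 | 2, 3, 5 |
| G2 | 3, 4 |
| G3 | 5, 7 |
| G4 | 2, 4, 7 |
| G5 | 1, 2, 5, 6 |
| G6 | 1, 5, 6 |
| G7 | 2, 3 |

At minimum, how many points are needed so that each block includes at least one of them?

3

Take H = {3, 6, 7}. Each listed block contains at least one of these, so H is a hitting set of size 3.
No choice of 2 points meets every block, so 3 is the minimum.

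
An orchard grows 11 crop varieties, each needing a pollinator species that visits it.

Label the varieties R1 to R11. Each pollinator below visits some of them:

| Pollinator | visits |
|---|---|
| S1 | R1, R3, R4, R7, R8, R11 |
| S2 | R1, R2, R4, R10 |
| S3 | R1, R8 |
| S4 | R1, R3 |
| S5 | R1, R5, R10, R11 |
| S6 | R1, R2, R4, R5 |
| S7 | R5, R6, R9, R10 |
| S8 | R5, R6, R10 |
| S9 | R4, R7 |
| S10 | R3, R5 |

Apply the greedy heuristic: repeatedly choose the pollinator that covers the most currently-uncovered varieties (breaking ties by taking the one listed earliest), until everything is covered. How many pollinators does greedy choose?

Greedy: pick S1 (covers 6 new) → pick S7 (covers 4 new) → pick S2 (covers 1 new). Total picks: 3.

3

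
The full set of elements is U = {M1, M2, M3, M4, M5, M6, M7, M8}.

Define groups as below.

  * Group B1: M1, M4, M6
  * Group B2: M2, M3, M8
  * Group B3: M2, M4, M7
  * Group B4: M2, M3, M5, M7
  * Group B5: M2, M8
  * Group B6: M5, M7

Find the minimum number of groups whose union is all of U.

3

B1 and B4 and B5 together: B1 ∪ B4 ∪ B5 = {M1, M2, M3, M4, M5, M6, M7, M8} — every element is covered.
Only B1 contains M1, so B1 is forced; the remaining 5 elements need at least 2 more groups (each remaining group adds at most 4) — so at least 3 groups are needed, and 3 is optimal.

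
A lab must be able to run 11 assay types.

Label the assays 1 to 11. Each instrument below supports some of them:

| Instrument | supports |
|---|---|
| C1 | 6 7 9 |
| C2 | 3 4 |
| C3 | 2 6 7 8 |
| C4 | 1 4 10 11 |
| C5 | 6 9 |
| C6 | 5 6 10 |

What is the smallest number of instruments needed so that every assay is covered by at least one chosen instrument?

C2 and C3 and C4 and C5 and C6 together: C2 ∪ C3 ∪ C4 ∪ C5 ∪ C6 = {1, 2, 3, 4, 5, 6, 7, 8, 9, 10, 11} — every assay is covered.
No 4 of the 6 instruments cover everything (all 15 combinations miss at least one assay), so 5 is optimal.

5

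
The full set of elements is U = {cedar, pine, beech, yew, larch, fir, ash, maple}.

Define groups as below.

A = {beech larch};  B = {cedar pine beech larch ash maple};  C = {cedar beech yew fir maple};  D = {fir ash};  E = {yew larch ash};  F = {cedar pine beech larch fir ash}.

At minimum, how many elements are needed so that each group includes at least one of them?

H = {beech, ash} meets every group (each contains at least one member of H), and |H| = 2.
The groups A, D are pairwise disjoint, so any hitting set needs a separate element for each — at least 2. Hence 2 is optimal.

2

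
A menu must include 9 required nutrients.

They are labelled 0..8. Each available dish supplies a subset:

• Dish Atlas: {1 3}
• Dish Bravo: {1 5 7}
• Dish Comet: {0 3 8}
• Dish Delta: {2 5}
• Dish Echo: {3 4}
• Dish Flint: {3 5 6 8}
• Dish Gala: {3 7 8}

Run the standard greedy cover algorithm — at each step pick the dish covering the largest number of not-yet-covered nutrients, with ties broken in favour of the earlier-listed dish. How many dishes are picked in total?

Greedy: pick Flint (covers 4 new) → pick Bravo (covers 2 new) → pick Comet (covers 1 new) → pick Delta (covers 1 new) → pick Echo (covers 1 new). Total picks: 5.

5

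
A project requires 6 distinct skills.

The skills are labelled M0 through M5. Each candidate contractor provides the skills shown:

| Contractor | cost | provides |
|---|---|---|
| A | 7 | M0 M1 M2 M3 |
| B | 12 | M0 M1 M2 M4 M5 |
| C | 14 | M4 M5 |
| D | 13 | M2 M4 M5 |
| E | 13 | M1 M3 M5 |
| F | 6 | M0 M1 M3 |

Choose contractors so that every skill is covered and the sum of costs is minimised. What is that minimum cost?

18

B, F together cover every skill (B ∪ F = {M0, M1, M2, M3, M4, M5}); total cost 12 + 6 = 18.
The greedy pick A, B costs 19; no covering selection beats 18.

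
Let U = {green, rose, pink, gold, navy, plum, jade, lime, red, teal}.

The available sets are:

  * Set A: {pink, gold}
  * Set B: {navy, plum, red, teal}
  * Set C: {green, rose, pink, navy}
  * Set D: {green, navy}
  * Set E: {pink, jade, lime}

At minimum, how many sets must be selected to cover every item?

4

A and B and C and E together: A ∪ B ∪ C ∪ E = {green, rose, pink, gold, navy, plum, jade, lime, red, teal} — every item is covered.
No 3 of the 5 sets cover everything (all 10 combinations miss at least one item), so 4 is optimal.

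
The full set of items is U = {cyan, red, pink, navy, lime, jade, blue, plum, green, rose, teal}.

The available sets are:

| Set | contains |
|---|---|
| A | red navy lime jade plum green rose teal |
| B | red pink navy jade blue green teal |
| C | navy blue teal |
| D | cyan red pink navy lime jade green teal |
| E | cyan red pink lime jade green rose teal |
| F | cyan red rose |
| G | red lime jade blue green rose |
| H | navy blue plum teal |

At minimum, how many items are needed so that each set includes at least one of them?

2

T = {red, blue} meets every set (each contains at least one member of T), and |T| = 2.
The sets C, F are pairwise disjoint, so any hitting set needs a separate item for each — at least 2. Hence 2 is optimal.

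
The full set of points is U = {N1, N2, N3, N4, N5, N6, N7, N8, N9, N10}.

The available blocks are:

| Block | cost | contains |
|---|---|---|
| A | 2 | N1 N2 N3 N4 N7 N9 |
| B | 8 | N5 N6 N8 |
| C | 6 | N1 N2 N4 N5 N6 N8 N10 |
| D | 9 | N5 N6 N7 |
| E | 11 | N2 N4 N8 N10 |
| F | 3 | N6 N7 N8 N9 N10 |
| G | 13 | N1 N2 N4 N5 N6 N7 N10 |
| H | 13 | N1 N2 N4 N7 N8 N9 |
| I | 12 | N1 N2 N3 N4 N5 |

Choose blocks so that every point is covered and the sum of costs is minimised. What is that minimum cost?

A, C together cover every point (A ∪ C = {N1, N2, N3, N4, N5, N6, N7, N8, N9, N10}); total cost 2 + 6 = 8.
The greedy pick A, F, C costs 11; no covering selection beats 8.

8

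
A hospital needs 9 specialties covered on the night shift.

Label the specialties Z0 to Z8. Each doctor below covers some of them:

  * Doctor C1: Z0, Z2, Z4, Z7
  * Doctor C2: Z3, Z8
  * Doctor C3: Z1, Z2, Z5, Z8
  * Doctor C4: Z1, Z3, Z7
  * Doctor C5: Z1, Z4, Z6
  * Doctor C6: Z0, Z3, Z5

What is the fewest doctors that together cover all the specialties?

4

Take {C3, C4, C5, C6}. Their union is {Z0, Z1, Z2, Z3, Z4, Z5, Z6, Z7, Z8}, which is all 9 specialties.
No 3 of the 6 doctors cover everything (all 20 combinations miss at least one specialty), so 4 is optimal.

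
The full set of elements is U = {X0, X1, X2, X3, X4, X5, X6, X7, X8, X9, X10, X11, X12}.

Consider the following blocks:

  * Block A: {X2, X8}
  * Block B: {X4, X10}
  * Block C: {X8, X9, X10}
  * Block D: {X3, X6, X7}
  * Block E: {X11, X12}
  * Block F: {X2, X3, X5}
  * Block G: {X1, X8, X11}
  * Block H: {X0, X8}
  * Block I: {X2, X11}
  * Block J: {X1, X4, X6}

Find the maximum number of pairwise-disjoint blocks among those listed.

4

B, D, H, I are pairwise disjoint (B={X4,X10}; D={X3,X6,X7}; H={X0,X8}; I={X2,X11}).
Every remaining block overlaps one of these, and no 5 of the listed blocks are pairwise disjoint, so 4 is the maximum.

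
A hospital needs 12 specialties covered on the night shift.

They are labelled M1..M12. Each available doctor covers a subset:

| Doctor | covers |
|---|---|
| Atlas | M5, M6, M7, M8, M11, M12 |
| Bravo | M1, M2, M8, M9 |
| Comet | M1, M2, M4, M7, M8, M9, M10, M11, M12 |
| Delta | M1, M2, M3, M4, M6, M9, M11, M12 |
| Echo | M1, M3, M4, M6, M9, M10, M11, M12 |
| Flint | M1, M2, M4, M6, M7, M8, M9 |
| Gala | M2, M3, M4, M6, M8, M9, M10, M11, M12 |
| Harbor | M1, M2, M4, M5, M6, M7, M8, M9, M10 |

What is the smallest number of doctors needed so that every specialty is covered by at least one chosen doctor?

2

Take {Echo, Harbor}. Their union is {M1, M2, M3, M4, M5, M6, M7, M8, M9, M10, M11, M12}, which is all 12 specialties.
No single doctor has all 12 specialties (the largest, Comet, has 9), so 2 is optimal.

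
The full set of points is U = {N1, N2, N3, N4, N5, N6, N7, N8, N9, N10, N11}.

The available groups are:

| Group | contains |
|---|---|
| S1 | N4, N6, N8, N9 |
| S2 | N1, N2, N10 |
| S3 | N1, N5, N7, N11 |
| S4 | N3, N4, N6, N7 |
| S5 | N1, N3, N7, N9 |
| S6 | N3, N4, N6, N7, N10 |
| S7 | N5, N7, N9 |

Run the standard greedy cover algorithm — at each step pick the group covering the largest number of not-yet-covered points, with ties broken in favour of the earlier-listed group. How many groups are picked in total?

Greedy: pick S6 (covers 5 new) → pick S3 (covers 3 new) → pick S1 (covers 2 new) → pick S2 (covers 1 new). Total picks: 4.

4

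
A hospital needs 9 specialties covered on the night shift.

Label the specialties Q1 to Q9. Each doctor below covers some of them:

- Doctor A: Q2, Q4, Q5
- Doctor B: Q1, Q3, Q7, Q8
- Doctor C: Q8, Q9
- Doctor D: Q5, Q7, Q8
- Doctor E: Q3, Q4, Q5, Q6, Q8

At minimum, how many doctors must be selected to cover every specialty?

Take {A, B, C, E}. Their union is {Q1, Q2, Q3, Q4, Q5, Q6, Q7, Q8, Q9}, which is all 9 specialties.
No 3 of the 5 doctors cover everything (all 10 combinations miss at least one specialty), so 4 is optimal.

4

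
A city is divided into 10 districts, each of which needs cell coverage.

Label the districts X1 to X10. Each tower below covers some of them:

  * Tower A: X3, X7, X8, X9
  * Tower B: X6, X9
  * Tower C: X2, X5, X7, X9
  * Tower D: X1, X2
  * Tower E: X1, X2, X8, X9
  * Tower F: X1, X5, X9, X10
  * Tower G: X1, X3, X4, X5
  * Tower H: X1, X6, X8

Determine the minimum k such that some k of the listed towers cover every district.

4

C and F and G and H together: C ∪ F ∪ G ∪ H = {X1, X2, X3, X4, X5, X6, X7, X8, X9, X10} — every district is covered.
No 3 of the 8 towers cover everything (all 56 combinations miss at least one district), so 4 is optimal.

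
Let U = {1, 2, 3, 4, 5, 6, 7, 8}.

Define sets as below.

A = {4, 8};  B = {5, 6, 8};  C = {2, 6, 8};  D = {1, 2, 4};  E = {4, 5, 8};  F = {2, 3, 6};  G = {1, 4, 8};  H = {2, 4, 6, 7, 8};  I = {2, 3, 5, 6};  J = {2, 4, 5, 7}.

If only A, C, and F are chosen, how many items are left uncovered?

Union of A, C, F = {2, 3, 4, 6, 8}.
Not covered: 1, 5, 7 — 3 items.

3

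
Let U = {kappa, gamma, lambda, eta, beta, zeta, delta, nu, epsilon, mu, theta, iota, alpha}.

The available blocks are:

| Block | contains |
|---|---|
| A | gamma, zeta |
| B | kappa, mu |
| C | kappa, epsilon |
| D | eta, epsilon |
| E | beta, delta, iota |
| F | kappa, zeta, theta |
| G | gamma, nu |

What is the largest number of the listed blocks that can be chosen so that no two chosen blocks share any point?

4

B, D, E, G are pairwise disjoint (B={kappa,mu}; D={eta,epsilon}; E={beta,delta,iota}; G={gamma,nu}).
Every remaining block overlaps one of these, and no 5 of the listed blocks are pairwise disjoint, so 4 is the maximum.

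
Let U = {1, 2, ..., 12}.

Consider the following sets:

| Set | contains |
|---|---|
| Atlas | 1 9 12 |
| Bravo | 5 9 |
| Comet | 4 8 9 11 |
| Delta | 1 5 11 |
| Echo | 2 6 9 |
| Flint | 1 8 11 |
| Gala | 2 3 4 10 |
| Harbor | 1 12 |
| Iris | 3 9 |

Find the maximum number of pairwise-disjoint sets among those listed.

3

Bravo, Gala, Harbor are pairwise disjoint (Bravo={5,9}; Gala={2,3,4,10}; Harbor={1,12}).
Every remaining set overlaps one of these, and no 4 of the listed sets are pairwise disjoint, so 3 is the maximum.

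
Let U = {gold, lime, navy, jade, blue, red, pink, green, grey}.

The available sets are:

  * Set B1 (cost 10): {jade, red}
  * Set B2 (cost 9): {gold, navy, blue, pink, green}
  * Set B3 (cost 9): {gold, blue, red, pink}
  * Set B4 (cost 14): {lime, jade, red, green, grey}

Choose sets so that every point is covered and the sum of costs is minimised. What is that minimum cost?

B2, B4 together cover every point (B2 ∪ B4 = {gold, lime, navy, jade, blue, red, pink, green, grey}); total cost 9 + 14 = 23.
No covering selection has total cost below 23.

23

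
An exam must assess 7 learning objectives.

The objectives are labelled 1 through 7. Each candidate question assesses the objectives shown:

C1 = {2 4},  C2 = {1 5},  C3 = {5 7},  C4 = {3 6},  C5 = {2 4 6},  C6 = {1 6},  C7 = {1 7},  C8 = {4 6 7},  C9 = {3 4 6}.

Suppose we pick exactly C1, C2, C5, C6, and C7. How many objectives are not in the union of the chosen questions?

1

Union of C1, C2, C5, C6, C7 = {1, 2, 4, 5, 6, 7}.
Not covered: 3 — 1 objective.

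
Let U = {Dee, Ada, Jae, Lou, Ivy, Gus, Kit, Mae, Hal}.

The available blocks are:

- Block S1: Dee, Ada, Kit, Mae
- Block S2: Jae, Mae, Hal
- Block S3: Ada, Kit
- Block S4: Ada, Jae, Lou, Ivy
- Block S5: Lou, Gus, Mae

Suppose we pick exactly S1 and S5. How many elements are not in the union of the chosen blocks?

3

Union of S1, S5 = {Dee, Ada, Lou, Gus, Kit, Mae}.
Not covered: Jae, Ivy, Hal — 3 elements.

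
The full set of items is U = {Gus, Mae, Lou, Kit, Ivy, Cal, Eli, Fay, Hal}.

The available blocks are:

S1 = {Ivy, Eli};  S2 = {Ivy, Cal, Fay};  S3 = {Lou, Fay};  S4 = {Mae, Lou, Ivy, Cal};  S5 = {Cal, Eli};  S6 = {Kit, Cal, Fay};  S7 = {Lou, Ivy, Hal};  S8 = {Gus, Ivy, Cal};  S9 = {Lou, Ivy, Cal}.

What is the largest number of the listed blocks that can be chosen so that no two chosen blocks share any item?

2

S3, S8 are pairwise disjoint (S3={Lou,Fay}; S8={Gus,Ivy,Cal}).
Every remaining block overlaps one of these, and no 3 of the listed blocks are pairwise disjoint, so 2 is the maximum.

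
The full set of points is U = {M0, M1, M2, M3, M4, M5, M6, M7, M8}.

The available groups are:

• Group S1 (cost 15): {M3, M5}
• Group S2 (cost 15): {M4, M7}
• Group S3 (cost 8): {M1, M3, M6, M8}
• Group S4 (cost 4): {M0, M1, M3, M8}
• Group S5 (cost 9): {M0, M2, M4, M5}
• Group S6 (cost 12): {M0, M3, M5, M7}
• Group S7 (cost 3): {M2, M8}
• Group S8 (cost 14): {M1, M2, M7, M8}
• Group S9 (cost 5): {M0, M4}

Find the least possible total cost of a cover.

S3, S6, S7, S9 together cover every point (S3 ∪ S6 ∪ S7 ∪ S9 = {M0, M1, M2, M3, M4, M5, M6, M7, M8}); total cost 8 + 12 + 3 + 5 = 28.
The greedy pick S4, S5, S3, S6 costs 33; no covering selection beats 28.

28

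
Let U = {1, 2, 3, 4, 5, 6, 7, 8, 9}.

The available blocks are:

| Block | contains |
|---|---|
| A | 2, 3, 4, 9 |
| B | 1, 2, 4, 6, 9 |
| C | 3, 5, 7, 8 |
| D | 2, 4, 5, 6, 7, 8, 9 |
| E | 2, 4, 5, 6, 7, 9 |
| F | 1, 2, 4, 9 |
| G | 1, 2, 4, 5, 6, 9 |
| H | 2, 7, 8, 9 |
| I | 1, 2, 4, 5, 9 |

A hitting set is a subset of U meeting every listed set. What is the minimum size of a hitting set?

2

T = {5, 9} meets every block (each contains at least one member of T), and |T| = 2.
The blocks B, C are pairwise disjoint, so any hitting set needs a separate element for each — at least 2. Hence 2 is optimal.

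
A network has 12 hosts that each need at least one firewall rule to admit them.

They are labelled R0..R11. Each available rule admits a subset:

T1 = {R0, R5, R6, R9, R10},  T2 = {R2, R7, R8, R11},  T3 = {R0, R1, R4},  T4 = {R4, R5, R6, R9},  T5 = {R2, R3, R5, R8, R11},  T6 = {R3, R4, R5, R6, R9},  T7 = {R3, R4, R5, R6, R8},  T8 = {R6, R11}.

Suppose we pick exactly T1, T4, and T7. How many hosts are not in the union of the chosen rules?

4

Union of T1, T4, T7 = {R0, R3, R4, R5, R6, R8, R9, R10}.
Not covered: R1, R2, R7, R11 — 4 hosts.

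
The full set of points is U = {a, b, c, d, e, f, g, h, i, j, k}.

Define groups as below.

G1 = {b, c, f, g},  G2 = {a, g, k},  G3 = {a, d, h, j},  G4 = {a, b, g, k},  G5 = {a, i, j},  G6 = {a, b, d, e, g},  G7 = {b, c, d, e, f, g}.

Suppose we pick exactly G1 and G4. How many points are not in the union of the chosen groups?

Union of G1, G4 = {a, b, c, f, g, k}.
Not covered: d, e, h, i, j — 5 points.

5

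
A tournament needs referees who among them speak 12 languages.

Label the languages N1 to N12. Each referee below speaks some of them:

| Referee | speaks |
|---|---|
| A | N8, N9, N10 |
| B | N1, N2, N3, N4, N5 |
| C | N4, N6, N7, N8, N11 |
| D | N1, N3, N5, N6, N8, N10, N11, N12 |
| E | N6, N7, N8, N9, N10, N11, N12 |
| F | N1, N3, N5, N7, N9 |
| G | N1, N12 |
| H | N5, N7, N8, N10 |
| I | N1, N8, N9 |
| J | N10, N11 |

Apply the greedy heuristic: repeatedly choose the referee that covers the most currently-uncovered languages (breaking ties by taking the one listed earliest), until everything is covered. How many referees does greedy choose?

Greedy: pick D (covers 8 new) → pick B (covers 2 new) → pick E (covers 2 new). Total picks: 3.
(The true minimum cover uses only 2 referees, so greedy is not optimal here.)

3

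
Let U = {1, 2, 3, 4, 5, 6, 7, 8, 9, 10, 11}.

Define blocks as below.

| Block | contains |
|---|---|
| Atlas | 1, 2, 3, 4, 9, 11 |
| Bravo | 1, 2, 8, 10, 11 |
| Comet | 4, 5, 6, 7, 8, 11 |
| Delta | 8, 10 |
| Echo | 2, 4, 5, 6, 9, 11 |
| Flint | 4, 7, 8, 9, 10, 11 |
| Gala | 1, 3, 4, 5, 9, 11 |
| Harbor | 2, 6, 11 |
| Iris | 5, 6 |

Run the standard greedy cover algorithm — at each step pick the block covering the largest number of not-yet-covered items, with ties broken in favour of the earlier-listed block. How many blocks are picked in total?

3

Greedy: pick Atlas (covers 6 new) → pick Comet (covers 4 new) → pick Bravo (covers 1 new). Total picks: 3.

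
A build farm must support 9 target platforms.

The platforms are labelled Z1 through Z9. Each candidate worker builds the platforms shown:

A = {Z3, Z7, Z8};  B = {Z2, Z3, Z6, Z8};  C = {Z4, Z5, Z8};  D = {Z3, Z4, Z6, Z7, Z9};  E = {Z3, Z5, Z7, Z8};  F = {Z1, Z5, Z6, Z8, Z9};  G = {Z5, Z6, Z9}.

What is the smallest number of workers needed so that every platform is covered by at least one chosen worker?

3

Take {B, D, F}. Their union is {Z1, Z2, Z3, Z4, Z5, Z6, Z7, Z8, Z9}, which is all 9 platforms.
Only F contains Z1, so F is forced; the remaining 4 platforms need at least 2 more workers (each remaining worker adds at most 3) — so at least 3 workers are needed, and 3 is optimal.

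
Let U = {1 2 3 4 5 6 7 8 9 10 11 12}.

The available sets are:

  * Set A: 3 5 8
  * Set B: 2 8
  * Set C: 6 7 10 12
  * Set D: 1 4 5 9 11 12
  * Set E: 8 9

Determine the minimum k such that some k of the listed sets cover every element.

A, B, C, and D cover everything between them: the union {1, 2, 3, 4, 5, 6, 7, 8, 9, 10, 11, 12} is all of U.
No 3 of the 5 sets cover everything (all 10 combinations miss at least one element), so 4 is optimal.

4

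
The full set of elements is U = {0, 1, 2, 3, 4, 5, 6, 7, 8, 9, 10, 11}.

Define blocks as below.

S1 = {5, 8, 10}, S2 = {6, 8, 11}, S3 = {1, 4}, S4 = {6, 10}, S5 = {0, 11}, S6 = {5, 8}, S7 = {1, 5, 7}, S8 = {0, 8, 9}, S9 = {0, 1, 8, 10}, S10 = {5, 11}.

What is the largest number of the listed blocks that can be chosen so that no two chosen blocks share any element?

4

S3, S4, S8, S10 are pairwise disjoint (S3={1,4}; S4={6,10}; S8={0,8,9}; S10={5,11}).
Every remaining block overlaps one of these, and no 5 of the listed blocks are pairwise disjoint, so 4 is the maximum.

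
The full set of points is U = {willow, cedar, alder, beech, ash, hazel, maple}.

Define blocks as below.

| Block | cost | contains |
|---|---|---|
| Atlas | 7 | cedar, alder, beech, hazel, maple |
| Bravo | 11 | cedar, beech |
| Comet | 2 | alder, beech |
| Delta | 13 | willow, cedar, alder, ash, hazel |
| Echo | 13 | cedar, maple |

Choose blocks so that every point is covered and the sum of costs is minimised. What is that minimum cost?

Atlas, Delta together cover every point (Atlas ∪ Delta = {willow, cedar, alder, beech, ash, hazel, maple}); total cost 7 + 13 = 20.
The greedy pick Comet, Atlas, Delta costs 22; no covering selection beats 20.

20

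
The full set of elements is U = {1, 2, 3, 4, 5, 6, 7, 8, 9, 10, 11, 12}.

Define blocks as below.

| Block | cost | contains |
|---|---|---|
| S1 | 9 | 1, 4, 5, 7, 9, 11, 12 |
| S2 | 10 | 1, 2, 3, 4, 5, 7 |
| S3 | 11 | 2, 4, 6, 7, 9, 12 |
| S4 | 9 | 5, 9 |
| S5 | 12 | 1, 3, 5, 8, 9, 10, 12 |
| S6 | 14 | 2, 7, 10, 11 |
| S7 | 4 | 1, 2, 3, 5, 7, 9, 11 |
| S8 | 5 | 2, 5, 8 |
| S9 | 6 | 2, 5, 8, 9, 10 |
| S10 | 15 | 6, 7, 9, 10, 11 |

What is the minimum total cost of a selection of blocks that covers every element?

S3, S7, S9 together cover every element (S3 ∪ S7 ∪ S9 = {1, 2, 3, 4, 5, 6, 7, 8, 9, 10, 11, 12}); total cost 11 + 4 + 6 = 21.
No covering selection has total cost below 21.

21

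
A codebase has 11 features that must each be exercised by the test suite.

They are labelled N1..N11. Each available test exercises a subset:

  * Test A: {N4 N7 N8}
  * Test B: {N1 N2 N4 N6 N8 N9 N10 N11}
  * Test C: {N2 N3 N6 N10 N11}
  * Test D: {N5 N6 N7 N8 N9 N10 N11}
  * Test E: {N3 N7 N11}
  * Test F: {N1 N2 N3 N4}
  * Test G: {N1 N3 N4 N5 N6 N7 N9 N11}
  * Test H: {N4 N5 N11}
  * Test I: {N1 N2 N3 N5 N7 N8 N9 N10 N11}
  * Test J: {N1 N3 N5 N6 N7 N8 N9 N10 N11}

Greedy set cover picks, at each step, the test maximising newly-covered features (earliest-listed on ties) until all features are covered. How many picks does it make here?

2

Greedy: pick I (covers 9 new) → pick B (covers 2 new). Total picks: 2.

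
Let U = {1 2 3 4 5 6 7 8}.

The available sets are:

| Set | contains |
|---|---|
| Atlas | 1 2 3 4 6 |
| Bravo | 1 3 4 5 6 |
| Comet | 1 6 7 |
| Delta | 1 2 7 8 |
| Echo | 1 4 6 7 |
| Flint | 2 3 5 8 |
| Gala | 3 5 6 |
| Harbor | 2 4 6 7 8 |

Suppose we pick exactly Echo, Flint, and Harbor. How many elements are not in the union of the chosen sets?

0

Union of Echo, Flint, Harbor = {1, 2, 3, 4, 5, 6, 7, 8} — that's every element, so 0 are uncovered.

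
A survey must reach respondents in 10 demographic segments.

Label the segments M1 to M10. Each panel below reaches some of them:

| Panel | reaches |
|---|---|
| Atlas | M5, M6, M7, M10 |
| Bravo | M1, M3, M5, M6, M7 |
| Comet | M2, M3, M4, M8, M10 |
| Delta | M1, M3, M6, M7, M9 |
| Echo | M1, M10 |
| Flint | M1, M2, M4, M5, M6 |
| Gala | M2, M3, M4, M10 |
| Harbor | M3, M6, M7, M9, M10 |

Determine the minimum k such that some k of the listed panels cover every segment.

Comet and Delta and Flint together: Comet ∪ Delta ∪ Flint = {M1, M2, M3, M4, M5, M6, M7, M8, M9, M10} — every segment is covered.
Only Comet contains M8, so Comet is forced; the remaining 5 segments need at least 2 more panels (each remaining panel adds at most 4) — so at least 3 panels are needed, and 3 is optimal.

3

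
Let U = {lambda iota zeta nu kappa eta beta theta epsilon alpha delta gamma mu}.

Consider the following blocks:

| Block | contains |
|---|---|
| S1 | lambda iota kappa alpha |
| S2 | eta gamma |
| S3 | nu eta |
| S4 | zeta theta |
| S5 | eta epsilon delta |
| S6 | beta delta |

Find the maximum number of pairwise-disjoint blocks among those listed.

4

S1, S3, S4, S6 are pairwise disjoint (S1={lambda,iota,kappa,alpha}; S3={nu,eta}; S4={zeta,theta}; S6={beta,delta}).
Every remaining block overlaps one of these, and no 5 of the listed blocks are pairwise disjoint, so 4 is the maximum.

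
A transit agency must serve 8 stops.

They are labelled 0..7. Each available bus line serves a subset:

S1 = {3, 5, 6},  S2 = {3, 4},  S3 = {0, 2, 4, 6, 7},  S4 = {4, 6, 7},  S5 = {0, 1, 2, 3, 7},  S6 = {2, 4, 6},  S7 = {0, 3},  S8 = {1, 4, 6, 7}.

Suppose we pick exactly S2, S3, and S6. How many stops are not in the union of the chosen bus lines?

Union of S2, S3, S6 = {0, 2, 3, 4, 6, 7}.
Not covered: 1, 5 — 2 stops.

2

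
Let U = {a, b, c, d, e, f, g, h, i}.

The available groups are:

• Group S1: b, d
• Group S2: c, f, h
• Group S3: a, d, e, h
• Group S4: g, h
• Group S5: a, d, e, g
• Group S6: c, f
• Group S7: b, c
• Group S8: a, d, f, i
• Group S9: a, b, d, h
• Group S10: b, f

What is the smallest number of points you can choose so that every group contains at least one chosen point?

T = {a, b, f, g} meets every group (each contains at least one member of T), and |T| = 4.
No choice of 3 points meets every group, so 4 is the minimum.

4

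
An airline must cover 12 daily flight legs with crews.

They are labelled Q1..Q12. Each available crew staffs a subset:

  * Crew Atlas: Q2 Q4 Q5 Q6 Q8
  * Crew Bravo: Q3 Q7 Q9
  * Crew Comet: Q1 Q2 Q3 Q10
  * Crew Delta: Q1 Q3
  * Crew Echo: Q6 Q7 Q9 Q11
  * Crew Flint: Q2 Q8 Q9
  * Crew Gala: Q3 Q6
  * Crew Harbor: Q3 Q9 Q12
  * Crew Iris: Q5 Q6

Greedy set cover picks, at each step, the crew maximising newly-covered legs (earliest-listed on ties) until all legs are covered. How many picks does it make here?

5

Greedy: pick Atlas (covers 5 new) → pick Bravo (covers 3 new) → pick Comet (covers 2 new) → pick Echo (covers 1 new) → pick Harbor (covers 1 new). Total picks: 5.
(The true minimum cover uses only 4 crews, so greedy is not optimal here.)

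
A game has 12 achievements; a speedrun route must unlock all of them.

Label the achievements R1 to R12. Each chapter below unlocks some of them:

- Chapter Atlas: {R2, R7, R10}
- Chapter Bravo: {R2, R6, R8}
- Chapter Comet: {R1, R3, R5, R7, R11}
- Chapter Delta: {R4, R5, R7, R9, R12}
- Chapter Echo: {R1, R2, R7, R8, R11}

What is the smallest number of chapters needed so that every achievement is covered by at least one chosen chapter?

4

Atlas and Bravo and Comet and Delta together: Atlas ∪ Bravo ∪ Comet ∪ Delta = {R1, R2, R3, R4, R5, R6, R7, R8, R9, R10, R11, R12} — every achievement is covered.
Only Comet contains R3, so Comet is forced; the remaining 7 achievements need at least 3 more chapters (each remaining chapter adds at most 3) — so at least 4 chapters are needed, and 4 is optimal.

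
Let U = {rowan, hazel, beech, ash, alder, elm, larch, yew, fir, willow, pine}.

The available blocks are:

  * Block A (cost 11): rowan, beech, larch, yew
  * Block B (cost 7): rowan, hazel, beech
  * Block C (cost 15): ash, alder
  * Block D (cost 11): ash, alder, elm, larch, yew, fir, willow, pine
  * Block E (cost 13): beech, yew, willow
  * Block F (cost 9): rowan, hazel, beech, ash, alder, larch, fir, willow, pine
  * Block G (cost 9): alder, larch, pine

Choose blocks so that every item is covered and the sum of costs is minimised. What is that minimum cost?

18

B, D together cover every item (B ∪ D = {rowan, hazel, beech, ash, alder, elm, larch, yew, fir, willow, pine}); total cost 7 + 11 = 18.
The greedy pick F, D costs 20; no covering selection beats 18.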